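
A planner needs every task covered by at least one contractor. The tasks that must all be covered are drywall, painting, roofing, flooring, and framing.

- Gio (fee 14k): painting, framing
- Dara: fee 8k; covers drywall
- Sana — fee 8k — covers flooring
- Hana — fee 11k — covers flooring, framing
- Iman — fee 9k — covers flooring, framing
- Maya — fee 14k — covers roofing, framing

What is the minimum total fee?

44

This is an integer covering problem.
The greedy cost-per-new-task heuristic would pick Iman, Dara, Gio, and Maya for 45, but a cheaper cover exists.
Choose Gio, Dara, Sana, and Maya: together they cover drywall, painting, roofing, flooring, framing — every task.
Total fee: 14 + 8 + 8 + 14 = 44.
No cover costs less than 44.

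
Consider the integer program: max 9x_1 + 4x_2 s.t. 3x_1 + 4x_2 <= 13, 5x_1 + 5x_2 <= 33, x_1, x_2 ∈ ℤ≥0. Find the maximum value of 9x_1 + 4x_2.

36

The continuous relaxation peaks at (4.33, 0) with value 39.00; rounding to a feasible lattice point costs some objective.
(x_1,x_2)=(4,0): 3·4+4·0=12≤13, 5·4+5·0=20≤33, objective 36.
(x_1,x_2)=(3,1): 3·3+4·1=13≤13, 5·3+5·1=20≤33, objective 31.
(x_1,x_2)=(3,0): 3·3+4·0=9≤13, 5·3+5·0=15≤33, objective 27.
Maximum is 36 at (x_1,x_2)=(4,0).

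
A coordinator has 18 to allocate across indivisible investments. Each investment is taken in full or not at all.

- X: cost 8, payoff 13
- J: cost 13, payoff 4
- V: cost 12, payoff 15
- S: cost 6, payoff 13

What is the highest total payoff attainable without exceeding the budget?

28

Treat it as a binary knapsack problem.
Allowing fractional choices, the relaxed optimum would be about 31.0, but investments are indivisible.
X + S: cost 8 + 6 = 14 ≤ 18, payoff 13 + 13 = 26.
V: cost 12 ≤ 18, payoff 15.
V + S: cost 12 + 6 = 18 ≤ 18, payoff 15 + 13 = 28.
Best is V and S with total payoff 28.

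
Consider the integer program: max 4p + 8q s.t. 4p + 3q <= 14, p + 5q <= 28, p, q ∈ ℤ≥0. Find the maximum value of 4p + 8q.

32

(p,q)=(0,4): 4·0+3·4=12≤14, 1·0+5·4=20≤28, objective 32.
(p,q)=(1,3): 4·1+3·3=13≤14, 1·1+5·3=16≤28, objective 28.
(p,q)=(0,3): 4·0+3·3=9≤14, 1·0+5·3=15≤28, objective 24.
Maximum is 32 at (p,q)=(0,4).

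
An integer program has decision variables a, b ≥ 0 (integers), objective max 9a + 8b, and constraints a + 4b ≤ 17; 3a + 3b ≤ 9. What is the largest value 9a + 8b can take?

27

(a,b)=(3,0) is feasible, giving 27.
(a,b)=(2,1) is feasible, giving 26.
The best lattice point is (3,0), giving 27.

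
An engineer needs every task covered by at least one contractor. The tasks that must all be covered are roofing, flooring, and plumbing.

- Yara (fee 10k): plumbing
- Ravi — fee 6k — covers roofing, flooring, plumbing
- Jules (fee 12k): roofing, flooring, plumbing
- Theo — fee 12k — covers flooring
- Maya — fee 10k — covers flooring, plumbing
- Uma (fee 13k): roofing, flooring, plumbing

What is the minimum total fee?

Ravi alone covers roofing, flooring, plumbing — every task.
Total fee: 6.
No cover costs less than 6.

6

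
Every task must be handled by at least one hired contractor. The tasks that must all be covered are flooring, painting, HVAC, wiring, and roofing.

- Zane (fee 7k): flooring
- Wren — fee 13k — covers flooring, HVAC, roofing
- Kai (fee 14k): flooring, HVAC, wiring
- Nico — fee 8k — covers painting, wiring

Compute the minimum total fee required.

21

This is a weighted set-cover instance.
Choose Wren and Nico: together they cover flooring, painting, HVAC, wiring, roofing — every task.
Total fee: 13 + 8 = 21.
No cover costs less than 21.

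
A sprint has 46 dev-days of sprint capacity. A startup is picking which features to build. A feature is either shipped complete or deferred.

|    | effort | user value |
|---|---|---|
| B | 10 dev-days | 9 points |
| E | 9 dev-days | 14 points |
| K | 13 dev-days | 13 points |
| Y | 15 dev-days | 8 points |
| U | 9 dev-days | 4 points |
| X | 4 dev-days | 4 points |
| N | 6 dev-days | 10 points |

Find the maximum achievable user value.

50

Treat it as a binary knapsack problem.
B + E + K + X + N: effort 10 + 9 + 13 + 4 + 6 = 42 ≤ 46, user value 9 + 14 + 13 + 4 + 10 = 50.
B + E + K + N: effort 10 + 9 + 13 + 6 = 38 ≤ 46, user value 9 + 14 + 13 + 10 = 46.
E + K + U + X + N: effort 9 + 13 + 9 + 4 + 6 = 41 ≤ 46, user value 14 + 13 + 4 + 4 + 10 = 45.
Best is B, E, K, X, and N with total user value 50.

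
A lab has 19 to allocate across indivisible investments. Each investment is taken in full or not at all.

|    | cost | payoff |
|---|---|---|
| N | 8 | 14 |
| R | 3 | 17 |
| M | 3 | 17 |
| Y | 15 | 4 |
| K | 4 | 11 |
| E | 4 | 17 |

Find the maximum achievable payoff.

This is a 0-1 knapsack instance.
Take N, R, M, and E: cost 8 + 3 + 3 + 4 = 18 ≤ 19, payoff 14 + 17 + 17 + 17 = 65.
No other feasible combination does better.

65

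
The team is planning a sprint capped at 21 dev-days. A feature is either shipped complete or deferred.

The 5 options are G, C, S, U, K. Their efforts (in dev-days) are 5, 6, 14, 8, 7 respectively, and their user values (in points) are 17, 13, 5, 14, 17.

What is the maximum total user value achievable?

48

Allowing fractional choices, the relaxed optimum would be about 52.2, but features are indivisible.
G + C + K: effort 5 + 6 + 7 = 18 ≤ 21, user value 17 + 13 + 17 = 47.
G + U + K: effort 5 + 8 + 7 = 20 ≤ 21, user value 17 + 14 + 17 = 48.
Best is G, U, and K with total user value 48.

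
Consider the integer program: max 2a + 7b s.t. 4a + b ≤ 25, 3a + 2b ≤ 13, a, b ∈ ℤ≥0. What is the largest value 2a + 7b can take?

42

The continuous relaxation peaks at (0, 6.5) with value 45.50; rounding to a feasible lattice point costs some objective.
(a,b)=(0,6): 4·0+1·6=6≤25, 3·0+2·6=12≤13, objective 42.
(a,b)=(1,5): 4·1+1·5=9≤25, 3·1+2·5=13≤13, objective 37.
(a,b)=(0,5): 4·0+1·5=5≤25, 3·0+2·5=10≤13, objective 35.
No feasible integer point exceeds 42.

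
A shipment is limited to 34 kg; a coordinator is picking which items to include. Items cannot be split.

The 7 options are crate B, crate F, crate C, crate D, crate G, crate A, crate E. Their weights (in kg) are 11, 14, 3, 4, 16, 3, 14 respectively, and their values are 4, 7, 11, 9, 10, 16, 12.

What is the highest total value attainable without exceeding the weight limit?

Allowing fractional choices, the relaxed optimum would be about 54.2, but items are indivisible.
crate C + crate D + crate A + crate E: weight 3 + 4 + 3 + 14 = 24 ≤ 34, value 11 + 9 + 16 + 12 = 48.
crate C + crate D + crate G + crate A: weight 3 + 4 + 16 + 3 = 26 ≤ 34, value 11 + 9 + 10 + 16 = 46.
crate F + crate C + crate A + crate E: weight 14 + 3 + 3 + 14 = 34 ≤ 34, value 7 + 11 + 16 + 12 = 46.
Best is crate C, crate D, crate A, and crate E with total value 48.

48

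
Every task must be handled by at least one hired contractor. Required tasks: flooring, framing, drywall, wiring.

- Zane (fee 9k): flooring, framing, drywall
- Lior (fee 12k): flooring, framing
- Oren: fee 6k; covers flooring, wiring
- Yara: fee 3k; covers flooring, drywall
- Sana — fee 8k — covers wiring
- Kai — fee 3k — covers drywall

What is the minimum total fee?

Choose Zane and Oren: together they cover flooring, framing, drywall, wiring — every task.
Total fee: 9 + 6 = 15.

15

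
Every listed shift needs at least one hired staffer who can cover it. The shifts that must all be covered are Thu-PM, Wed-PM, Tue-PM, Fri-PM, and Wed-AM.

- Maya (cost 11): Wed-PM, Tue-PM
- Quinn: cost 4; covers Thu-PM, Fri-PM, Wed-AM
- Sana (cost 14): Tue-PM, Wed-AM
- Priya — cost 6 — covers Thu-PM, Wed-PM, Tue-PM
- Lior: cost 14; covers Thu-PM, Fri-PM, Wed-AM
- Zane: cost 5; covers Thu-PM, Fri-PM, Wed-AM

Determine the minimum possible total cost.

10

Choose Quinn and Priya: together they cover Thu-PM, Wed-PM, Tue-PM, Fri-PM, Wed-AM — every shift.
Total cost: 4 + 6 = 10.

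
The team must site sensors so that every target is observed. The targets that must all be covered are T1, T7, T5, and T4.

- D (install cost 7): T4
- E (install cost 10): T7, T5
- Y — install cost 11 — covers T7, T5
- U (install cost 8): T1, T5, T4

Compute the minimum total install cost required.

This is an integer covering problem.
Choose E and U: together they cover T1, T7, T5, T4 — every target.
Total install cost: 10 + 8 = 18.

18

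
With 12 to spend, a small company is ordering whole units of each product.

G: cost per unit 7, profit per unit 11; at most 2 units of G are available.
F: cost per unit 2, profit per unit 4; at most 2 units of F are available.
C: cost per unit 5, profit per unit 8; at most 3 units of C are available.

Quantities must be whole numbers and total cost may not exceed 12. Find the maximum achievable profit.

This is a bounded integer knapsack.
F has the best ratio (4/2); taking only F gives at most 2×4 = 8 (stopped by the supply cap of 2).
Mixing does better — 1×F and 2×C: cost 12 ≤ 12, profit 1·4 + 2·8 = 20.

20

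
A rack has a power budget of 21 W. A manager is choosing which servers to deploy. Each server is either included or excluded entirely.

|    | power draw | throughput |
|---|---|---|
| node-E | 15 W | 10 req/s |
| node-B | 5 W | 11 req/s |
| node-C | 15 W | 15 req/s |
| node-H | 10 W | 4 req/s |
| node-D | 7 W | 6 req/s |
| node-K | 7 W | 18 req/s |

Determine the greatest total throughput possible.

35

Allowing fractional choices, the relaxed optimum would be about 38.0, but servers are indivisible.
node-B + node-K: power draw 5 + 7 = 12 ≤ 21, throughput 11 + 18 = 29.
node-B + node-D + node-K: power draw 5 + 7 + 7 = 19 ≤ 21, throughput 11 + 6 + 18 = 35.
node-B + node-C: power draw 5 + 15 = 20 ≤ 21, throughput 11 + 15 = 26.
Best is node-B, node-D, and node-K with total throughput 35.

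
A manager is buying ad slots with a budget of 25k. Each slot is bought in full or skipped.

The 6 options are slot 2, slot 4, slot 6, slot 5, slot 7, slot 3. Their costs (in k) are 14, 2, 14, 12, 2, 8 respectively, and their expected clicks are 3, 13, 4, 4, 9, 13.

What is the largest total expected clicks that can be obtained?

This is a 0-1 knapsack instance.
slot 4 + slot 7 + slot 3: cost 2 + 2 + 8 = 12 ≤ 25, expected clicks 13 + 9 + 13 = 35.
slot 4 + slot 5 + slot 7 + slot 3: cost 2 + 12 + 2 + 8 = 24 ≤ 25, expected clicks 13 + 4 + 9 + 13 = 39.
Best is slot 4, slot 5, slot 7, and slot 3 with total expected clicks 39.

39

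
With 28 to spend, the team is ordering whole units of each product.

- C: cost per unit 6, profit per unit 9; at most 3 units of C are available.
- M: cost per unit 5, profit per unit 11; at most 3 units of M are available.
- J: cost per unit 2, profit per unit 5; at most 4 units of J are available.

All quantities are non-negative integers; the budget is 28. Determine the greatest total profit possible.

57

1×C, 3×M, and 3×J: cost 27 ≤ 28, profit 1·9 + 3·11 + 3·5 = 57.
2×C, 2×M, and 3×J: cost 28 ≤ 28, profit 2·9 + 2·11 + 3·5 = 55.
Best is 57.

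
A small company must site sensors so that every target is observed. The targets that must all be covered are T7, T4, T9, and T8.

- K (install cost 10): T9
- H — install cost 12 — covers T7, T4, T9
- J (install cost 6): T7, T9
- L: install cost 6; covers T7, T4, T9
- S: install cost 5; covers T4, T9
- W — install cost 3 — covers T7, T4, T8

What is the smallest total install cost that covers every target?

8

Choose S and W: together they cover T7, T4, T9, T8 — every target.
Total install cost: 5 + 3 = 8.
No cover costs less than 8.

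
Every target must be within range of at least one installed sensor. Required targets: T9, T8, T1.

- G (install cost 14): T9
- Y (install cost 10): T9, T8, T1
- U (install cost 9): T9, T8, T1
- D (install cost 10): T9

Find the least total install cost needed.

U alone covers T9, T8, T1 — every target.
Total install cost: 9.
No cover costs less than 9.

9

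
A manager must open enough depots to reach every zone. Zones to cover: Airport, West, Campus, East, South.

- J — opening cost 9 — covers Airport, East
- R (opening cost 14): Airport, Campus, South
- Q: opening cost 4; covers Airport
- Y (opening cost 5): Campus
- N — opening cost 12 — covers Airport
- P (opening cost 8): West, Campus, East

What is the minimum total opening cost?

22

Choose R and P: together they cover Airport, West, Campus, East, South — every zone.
Total opening cost: 14 + 8 = 22.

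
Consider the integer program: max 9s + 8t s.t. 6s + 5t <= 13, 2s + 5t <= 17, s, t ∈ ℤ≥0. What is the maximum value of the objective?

(s,t)=(2,0) is feasible, giving 18.
(s,t)=(1,1) is feasible, giving 17.
Maximum is 18 at (s,t)=(2,0).

18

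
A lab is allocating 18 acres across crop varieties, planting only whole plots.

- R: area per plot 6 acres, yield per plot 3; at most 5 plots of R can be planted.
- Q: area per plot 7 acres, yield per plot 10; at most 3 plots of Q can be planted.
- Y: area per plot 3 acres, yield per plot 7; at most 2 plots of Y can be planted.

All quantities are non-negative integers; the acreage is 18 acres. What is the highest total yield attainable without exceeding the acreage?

27

Take 2×Q and 1×Y: area 17 ≤ 18, yield 2·10 + 1·7 = 27.
No other integer combination yields more.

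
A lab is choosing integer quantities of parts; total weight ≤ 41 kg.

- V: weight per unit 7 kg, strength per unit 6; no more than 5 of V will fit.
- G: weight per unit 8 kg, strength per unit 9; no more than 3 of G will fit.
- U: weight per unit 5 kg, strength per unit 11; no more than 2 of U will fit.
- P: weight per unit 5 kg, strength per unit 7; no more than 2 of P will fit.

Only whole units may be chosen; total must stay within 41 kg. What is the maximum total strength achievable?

This is a bounded integer knapsack.
U has the best ratio (11/5); taking only U gives at most 2×11 = 22 (stopped by the supply cap of 2).
Mixing does better — 3×G, 2×U, and 1×P: weight 39 ≤ 41, strength 3·9 + 2·11 + 1·7 = 56.

56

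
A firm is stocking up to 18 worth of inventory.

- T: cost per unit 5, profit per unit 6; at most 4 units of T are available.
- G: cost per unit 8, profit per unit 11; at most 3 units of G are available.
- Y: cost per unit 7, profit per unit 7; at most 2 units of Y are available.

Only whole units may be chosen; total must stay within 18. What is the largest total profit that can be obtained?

This is a bounded integer knapsack.
2×T and 1×G: cost 18 ≤ 18, profit 2·6 + 1·11 = 23.
2×G: cost 16 ≤ 18, profit 2·11 = 22.
Best is 23.

23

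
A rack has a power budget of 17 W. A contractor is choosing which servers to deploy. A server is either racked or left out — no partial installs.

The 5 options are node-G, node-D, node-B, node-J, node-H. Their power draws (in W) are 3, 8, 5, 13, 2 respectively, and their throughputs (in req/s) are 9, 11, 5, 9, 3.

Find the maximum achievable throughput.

Take node-G, node-D, and node-B: power draw 3 + 8 + 5 = 16 ≤ 17, throughput 9 + 11 + 5 = 25.
No other feasible combination does better.

25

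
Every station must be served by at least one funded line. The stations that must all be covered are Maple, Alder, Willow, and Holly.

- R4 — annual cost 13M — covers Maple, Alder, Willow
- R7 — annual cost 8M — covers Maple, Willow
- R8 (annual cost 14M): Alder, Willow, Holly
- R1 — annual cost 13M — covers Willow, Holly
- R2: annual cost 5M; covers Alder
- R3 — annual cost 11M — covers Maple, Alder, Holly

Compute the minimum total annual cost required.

This is an integer covering problem.
Choose R7 and R3: together they cover Maple, Alder, Willow, Holly — every station.
Total annual cost: 8 + 11 = 19.
No cover costs less than 19.

19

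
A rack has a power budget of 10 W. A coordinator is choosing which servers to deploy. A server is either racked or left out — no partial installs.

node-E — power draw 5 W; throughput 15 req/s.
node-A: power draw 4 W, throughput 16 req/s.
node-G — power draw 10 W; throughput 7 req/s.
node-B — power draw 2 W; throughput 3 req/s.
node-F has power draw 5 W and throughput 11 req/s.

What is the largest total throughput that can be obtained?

31

This is an integer program with binary decision variables.
Allowing fractional choices, the relaxed optimum would be about 33.2, but servers are indivisible.
node-A + node-F: power draw 4 + 5 = 9 ≤ 10, throughput 16 + 11 = 27.
node-E + node-F: power draw 5 + 5 = 10 ≤ 10, throughput 15 + 11 = 26.
node-E + node-A: power draw 5 + 4 = 9 ≤ 10, throughput 15 + 16 = 31.
Best is node-E and node-A with total throughput 31.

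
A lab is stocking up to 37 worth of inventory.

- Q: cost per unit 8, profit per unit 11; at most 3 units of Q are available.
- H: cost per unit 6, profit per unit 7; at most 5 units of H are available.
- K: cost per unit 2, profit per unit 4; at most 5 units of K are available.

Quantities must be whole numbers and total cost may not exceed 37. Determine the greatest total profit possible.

53

Take 3×Q and 5×K: cost 34 ≤ 37, profit 3·11 + 5·4 = 53.
K has the best ratio (4/2) and is taken to its limit of 5; remaining capacity is filled optimally with the others.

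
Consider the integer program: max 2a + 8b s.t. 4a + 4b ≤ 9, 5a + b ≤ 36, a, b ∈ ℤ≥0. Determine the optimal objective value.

16

(a,b)=(0,2) is feasible, giving 16.
(a,b)=(1,1) is feasible, giving 10.
(a,b)=(0,1) is feasible, giving 8.
Maximum is 16 at (a,b)=(0,2).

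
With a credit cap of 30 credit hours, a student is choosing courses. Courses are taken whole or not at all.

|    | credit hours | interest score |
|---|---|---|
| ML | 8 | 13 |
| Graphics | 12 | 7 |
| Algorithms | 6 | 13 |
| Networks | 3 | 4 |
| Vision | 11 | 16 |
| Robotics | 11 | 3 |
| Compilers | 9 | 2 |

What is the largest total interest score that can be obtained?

46

Allowing fractional choices, the relaxed optimum would be about 47.2, but courses are indivisible.
ML + Graphics + Algorithms + Networks: credit hours 8 + 12 + 6 + 3 = 29 ≤ 30, interest score 13 + 7 + 13 + 4 = 37.
ML + Algorithms + Vision: credit hours 8 + 6 + 11 = 25 ≤ 30, interest score 13 + 13 + 16 = 42.
ML + Algorithms + Networks + Vision: credit hours 8 + 6 + 3 + 11 = 28 ≤ 30, interest score 13 + 13 + 4 + 16 = 46.
Best is ML, Algorithms, Networks, and Vision with total interest score 46.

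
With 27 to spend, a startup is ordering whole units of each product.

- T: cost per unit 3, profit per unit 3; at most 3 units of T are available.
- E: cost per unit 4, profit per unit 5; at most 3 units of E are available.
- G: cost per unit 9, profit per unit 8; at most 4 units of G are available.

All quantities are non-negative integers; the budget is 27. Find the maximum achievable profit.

Take 2×T, 3×E, and 1×G: cost 27 ≤ 27, profit 2·3 + 3·5 + 1·8 = 29.
E has the best ratio (5/4) and is taken to its limit of 3; remaining capacity is filled optimally with the others.

29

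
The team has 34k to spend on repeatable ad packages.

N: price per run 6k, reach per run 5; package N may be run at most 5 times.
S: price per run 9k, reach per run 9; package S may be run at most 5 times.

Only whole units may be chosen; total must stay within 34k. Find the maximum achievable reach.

32

This is a bounded integer knapsack.
S has the best ratio (9/9); taking only S gives at most 3×9 = 27 (stopped by the price limit).
Mixing does better — 1×N and 3×S: price 33 ≤ 34, reach 1·5 + 3·9 = 32.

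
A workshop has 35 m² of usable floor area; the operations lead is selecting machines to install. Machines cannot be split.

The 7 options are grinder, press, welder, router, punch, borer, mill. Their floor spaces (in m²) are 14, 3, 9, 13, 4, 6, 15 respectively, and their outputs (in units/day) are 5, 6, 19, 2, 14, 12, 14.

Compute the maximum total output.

This is a 0-1 knapsack instance.
Take welder, punch, borer, and mill: floor space 9 + 4 + 6 + 15 = 34 ≤ 35, output 19 + 14 + 12 + 14 = 59.
No other feasible combination does better.

59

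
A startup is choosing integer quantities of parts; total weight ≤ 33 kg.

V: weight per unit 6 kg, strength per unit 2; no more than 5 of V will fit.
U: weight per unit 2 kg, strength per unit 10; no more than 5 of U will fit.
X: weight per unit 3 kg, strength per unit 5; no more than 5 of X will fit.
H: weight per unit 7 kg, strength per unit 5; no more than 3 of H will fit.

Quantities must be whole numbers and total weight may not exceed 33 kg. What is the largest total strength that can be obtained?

80

This is a bounded integer knapsack.
U has the best ratio (10/2); taking only U gives at most 5×10 = 50 (stopped by the supply cap of 5).
Mixing does better — 5×U, 5×X, and 1×H: weight 32 ≤ 33, strength 5·10 + 5·5 + 1·5 = 80.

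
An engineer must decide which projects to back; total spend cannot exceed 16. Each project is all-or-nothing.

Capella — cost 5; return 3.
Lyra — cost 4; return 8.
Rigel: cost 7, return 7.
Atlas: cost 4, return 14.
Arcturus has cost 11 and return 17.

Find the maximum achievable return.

Allowing fractional choices, the relaxed optimum would be about 34.4, but projects are indivisible.
Lyra + Rigel + Atlas: cost 4 + 7 + 4 = 15 ≤ 16, return 8 + 7 + 14 = 29.
Capella + Lyra + Atlas: cost 5 + 4 + 4 = 13 ≤ 16, return 3 + 8 + 14 = 25.
Atlas + Arcturus: cost 4 + 11 = 15 ≤ 16, return 14 + 17 = 31.
Best is Atlas and Arcturus with total return 31.

31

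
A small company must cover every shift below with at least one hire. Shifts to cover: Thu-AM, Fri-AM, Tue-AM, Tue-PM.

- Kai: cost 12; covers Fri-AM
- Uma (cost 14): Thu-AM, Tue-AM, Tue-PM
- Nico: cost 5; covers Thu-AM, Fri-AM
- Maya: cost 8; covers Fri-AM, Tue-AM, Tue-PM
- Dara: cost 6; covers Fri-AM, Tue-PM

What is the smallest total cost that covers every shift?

Choose Nico and Maya: together they cover Thu-AM, Fri-AM, Tue-AM, Tue-PM — every shift.
Total cost: 5 + 8 = 13.

13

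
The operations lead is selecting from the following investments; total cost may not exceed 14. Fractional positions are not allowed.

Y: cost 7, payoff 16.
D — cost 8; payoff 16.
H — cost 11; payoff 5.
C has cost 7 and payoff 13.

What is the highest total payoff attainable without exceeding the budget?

Allowing fractional choices, the relaxed optimum would be about 30.0, but investments are indivisible.
Y + C: cost 7 + 7 = 14 ≤ 14, payoff 16 + 13 = 29.
D: cost 8 ≤ 14, payoff 16.
Y: cost 7 ≤ 14, payoff 16.
Best is Y and C with total payoff 29.

29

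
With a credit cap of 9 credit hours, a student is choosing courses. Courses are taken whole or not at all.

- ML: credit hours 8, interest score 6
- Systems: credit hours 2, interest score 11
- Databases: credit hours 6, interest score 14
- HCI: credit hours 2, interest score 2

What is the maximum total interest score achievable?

Treat it as a binary knapsack problem.
Allowing fractional choices, the relaxed optimum would be about 26.0, but courses are indivisible.
Databases + HCI: credit hours 6 + 2 = 8 ≤ 9, interest score 14 + 2 = 16.
Systems + Databases: credit hours 2 + 6 = 8 ≤ 9, interest score 11 + 14 = 25.
Databases: credit hours 6 ≤ 9, interest score 14.
Best is Systems and Databases with total interest score 25.

25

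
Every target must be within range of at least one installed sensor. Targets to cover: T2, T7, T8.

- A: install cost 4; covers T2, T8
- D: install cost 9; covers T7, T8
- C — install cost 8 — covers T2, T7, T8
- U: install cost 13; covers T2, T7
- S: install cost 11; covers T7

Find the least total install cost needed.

8

This is a weighted set-cover instance.
The greedy cost-per-new-target heuristic would pick A and C for 12, but a cheaper cover exists.
C alone covers T2, T7, T8 — every target.
Total install cost: 8.
No cover costs less than 8.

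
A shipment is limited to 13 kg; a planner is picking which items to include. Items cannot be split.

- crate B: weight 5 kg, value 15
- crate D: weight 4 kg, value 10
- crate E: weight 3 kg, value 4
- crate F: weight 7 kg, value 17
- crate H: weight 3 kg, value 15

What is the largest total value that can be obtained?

Allowing fractional choices, the relaxed optimum would be about 42.4, but items are indivisible.
crate B + crate E + crate H: weight 5 + 3 + 3 = 11 ≤ 13, value 15 + 4 + 15 = 34.
crate E + crate F + crate H: weight 3 + 7 + 3 = 13 ≤ 13, value 4 + 17 + 15 = 36.
crate B + crate D + crate H: weight 5 + 4 + 3 = 12 ≤ 13, value 15 + 10 + 15 = 40.
Best is crate B, crate D, and crate H with total value 40.

40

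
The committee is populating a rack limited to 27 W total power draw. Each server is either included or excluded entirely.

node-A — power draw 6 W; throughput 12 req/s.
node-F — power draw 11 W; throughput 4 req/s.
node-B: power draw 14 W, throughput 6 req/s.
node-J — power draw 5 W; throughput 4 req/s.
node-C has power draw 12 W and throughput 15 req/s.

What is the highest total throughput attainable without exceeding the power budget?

31

Take node-A, node-J, and node-C: power draw 6 + 5 + 12 = 23 ≤ 27, throughput 12 + 4 + 15 = 31.
No other feasible combination does better.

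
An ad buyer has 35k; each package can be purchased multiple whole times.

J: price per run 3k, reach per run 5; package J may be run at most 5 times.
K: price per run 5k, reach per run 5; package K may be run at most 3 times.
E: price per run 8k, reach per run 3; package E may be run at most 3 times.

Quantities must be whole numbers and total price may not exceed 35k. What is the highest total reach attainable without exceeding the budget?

This is a bounded integer knapsack.
J has the best ratio (5/3); taking only J gives at most 5×5 = 25 (stopped by the supply cap of 5).
Mixing does better — 5×J and 3×K: price 30 ≤ 35, reach 5·5 + 3·5 = 40.

40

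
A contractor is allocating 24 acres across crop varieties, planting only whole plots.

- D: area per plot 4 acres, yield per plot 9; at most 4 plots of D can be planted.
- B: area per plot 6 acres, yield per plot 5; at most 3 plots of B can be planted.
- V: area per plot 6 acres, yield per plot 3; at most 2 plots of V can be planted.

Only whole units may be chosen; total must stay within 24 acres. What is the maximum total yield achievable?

41

D has the best ratio (9/4); taking only D gives at most 4×9 = 36 (stopped by the supply cap of 4).
Mixing does better — 4×D and 1×B: area 22 ≤ 24, yield 4·9 + 1·5 = 41.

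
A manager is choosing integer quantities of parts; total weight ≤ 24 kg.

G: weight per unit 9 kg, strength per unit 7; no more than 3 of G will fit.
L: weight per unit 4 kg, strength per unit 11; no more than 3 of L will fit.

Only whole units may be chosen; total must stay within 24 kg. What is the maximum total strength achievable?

40

This is a bounded integer knapsack.
L has the best ratio (11/4); taking only L gives at most 3×11 = 33 (stopped by the supply cap of 3).
Mixing does better — 1×G and 3×L: weight 21 ≤ 24, strength 1·7 + 3·11 = 40.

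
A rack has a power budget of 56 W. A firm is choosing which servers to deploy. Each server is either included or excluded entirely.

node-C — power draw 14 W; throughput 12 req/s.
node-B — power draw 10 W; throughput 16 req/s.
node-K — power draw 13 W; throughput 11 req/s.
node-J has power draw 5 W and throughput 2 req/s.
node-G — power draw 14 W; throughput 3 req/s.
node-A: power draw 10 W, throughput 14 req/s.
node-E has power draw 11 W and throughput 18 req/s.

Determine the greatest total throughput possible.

This is an integer program with binary decision variables.
Allowing fractional choices, the relaxed optimum would be about 69.3, but servers are indivisible.
node-C + node-B + node-J + node-A + node-E: power draw 14 + 10 + 5 + 10 + 11 = 50 ≤ 56, throughput 12 + 16 + 2 + 14 + 18 = 62.
node-B + node-K + node-J + node-A + node-E: power draw 10 + 13 + 5 + 10 + 11 = 49 ≤ 56, throughput 16 + 11 + 2 + 14 + 18 = 61.
Best is node-C, node-B, node-J, node-A, and node-E with total throughput 62.

62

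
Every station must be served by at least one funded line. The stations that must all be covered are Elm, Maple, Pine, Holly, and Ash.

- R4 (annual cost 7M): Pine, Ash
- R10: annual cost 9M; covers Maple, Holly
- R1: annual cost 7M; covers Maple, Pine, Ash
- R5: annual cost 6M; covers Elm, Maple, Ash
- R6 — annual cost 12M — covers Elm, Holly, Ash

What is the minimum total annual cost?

This is a weighted set-cover instance.
Choose R1 and R6: together they cover Elm, Maple, Pine, Holly, Ash — every station.
Total annual cost: 7 + 12 = 19.

19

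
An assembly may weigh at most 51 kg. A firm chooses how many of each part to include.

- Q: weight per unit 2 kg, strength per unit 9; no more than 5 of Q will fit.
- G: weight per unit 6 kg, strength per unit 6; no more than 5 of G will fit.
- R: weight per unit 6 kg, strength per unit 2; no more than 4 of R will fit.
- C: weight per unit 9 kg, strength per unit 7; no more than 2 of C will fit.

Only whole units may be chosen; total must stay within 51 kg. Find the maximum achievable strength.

82

This is a bounded integer knapsack.
5×Q, 5×G, and 1×C: weight 49 ≤ 51, strength 5·9 + 5·6 + 1·7 = 82.
5×Q, 4×G, 1×R, and 1×C: weight 49 ≤ 51, strength 5·9 + 4·6 + 1·2 + 1·7 = 78.
Best is 82.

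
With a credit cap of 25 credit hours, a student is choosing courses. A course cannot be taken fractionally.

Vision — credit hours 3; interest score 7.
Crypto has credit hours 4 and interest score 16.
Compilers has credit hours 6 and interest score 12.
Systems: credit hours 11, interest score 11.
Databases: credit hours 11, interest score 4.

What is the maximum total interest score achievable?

Allowing fractional choices, the relaxed optimum would be about 46.4, but courses are indivisible.
Crypto + Compilers + Systems: credit hours 4 + 6 + 11 = 21 ≤ 25, interest score 16 + 12 + 11 = 39.
Vision + Crypto + Compilers + Systems: credit hours 3 + 4 + 6 + 11 = 24 ≤ 25, interest score 7 + 16 + 12 + 11 = 46.
Best is Vision, Crypto, Compilers, and Systems with total interest score 46.

46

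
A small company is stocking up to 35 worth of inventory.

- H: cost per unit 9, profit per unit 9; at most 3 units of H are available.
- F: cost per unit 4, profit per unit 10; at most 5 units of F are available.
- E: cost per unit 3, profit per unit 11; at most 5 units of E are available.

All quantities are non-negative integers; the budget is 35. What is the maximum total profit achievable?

E has the best ratio (11/3); taking only E gives at most 5×11 = 55 (stopped by the supply cap of 5).
Mixing does better — 5×F and 5×E: cost 35 ≤ 35, profit 5·10 + 5·11 = 105.

105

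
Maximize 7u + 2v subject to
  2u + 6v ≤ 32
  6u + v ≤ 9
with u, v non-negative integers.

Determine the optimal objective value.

Relaxing integrality, the LP optimum is 14.76 at (u,v) = (0.647, 5.12), which is not an integer point.
(u,v)=(1,3): 2·1+6·3=20≤32, 6·1+1·3=9≤9, objective 13.
(u,v)=(1,2): 2·1+6·2=14≤32, 6·1+1·2=8≤9, objective 11.
The best lattice point is (1,3), giving 13.

13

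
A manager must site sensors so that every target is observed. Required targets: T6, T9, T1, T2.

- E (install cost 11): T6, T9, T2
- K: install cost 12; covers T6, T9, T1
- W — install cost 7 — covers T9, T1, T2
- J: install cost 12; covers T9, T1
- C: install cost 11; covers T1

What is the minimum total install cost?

18

This is an integer covering problem.
Choose E and W: together they cover T6, T9, T1, T2 — every target.
Total install cost: 11 + 7 = 18.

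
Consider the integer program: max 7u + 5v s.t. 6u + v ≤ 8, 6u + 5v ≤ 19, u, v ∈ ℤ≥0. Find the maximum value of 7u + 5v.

(u,v)=(1,2) is feasible, giving 17.
(u,v)=(0,3) is feasible, giving 15.
The best lattice point is (1,2), giving 17.

17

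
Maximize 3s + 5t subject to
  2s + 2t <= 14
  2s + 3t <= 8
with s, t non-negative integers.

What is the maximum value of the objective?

13

The continuous relaxation peaks at (0, 2.67) with value 13.33; rounding to a feasible lattice point costs some objective.
(s,t)=(1,2): 2·1+2·2=6≤14, 2·1+3·2=8≤8, objective 13.
(s,t)=(2,1): 2·2+2·1=6≤14, 2·2+3·1=7≤8, objective 11.
Maximum is 13 at (s,t)=(1,2).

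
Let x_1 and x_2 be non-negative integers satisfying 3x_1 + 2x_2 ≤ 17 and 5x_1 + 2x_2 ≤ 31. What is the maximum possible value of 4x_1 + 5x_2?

40

(x_1,x_2)=(0,8): 3·0+2·8=16≤17, 5·0+2·8=16≤31, objective 40.
(x_1,x_2)=(1,7): 3·1+2·7=17≤17, 5·1+2·7=19≤31, objective 39.
(x_1,x_2)=(0,7): 3·0+2·7=14≤17, 5·0+2·7=14≤31, objective 35.
Maximum is 40 at (x_1,x_2)=(0,8).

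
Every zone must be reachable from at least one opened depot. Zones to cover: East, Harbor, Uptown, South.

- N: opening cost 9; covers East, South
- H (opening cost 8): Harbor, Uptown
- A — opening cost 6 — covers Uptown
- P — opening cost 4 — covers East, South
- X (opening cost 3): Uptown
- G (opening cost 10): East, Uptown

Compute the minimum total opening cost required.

This is an integer covering problem.
The greedy cost-per-new-zone heuristic would pick P, X, and H for 15, but a cheaper cover exists.
Choose H and P: together they cover East, Harbor, Uptown, South — every zone.
Total opening cost: 8 + 4 = 12.
No cover costs less than 12.

12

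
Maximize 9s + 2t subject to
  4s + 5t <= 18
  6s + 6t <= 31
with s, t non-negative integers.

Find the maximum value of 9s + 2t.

36

The continuous relaxation peaks at (4.5, 0) with value 40.50; rounding to a feasible lattice point costs some objective.
(s,t)=(4,0): 4·4+5·0=16≤18, 6·4+6·0=24≤31, objective 36.
(s,t)=(3,1): 4·3+5·1=17≤18, 6·3+6·1=24≤31, objective 29.
(s,t)=(3,0): 4·3+5·0=12≤18, 6·3+6·0=18≤31, objective 27.
The best lattice point is (4,0), giving 36.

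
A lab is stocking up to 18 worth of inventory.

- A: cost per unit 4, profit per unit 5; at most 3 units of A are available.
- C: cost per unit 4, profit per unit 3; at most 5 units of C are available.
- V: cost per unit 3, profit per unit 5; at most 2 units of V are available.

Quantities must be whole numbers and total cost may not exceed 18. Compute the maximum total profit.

25

Take 3×A and 2×V: cost 18 ≤ 18, profit 3·5 + 2·5 = 25.
V has the best ratio (5/3) and is taken to its limit of 2; remaining capacity is filled optimally with the others.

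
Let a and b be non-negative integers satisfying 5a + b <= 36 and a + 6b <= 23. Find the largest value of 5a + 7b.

46

(a,b)=(5,3) is feasible, giving 46.
(a,b)=(6,2) is feasible, giving 44.
(a,b)=(7,1) is feasible, giving 42.
Maximum is 46 at (a,b)=(5,3).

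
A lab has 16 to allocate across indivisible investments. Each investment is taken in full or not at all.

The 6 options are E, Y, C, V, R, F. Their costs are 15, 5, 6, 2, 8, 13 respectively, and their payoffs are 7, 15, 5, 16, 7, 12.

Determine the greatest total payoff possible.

Allowing fractional choices, the relaxed optimum would be about 39.3, but investments are indivisible.
Y + V + R: cost 5 + 2 + 8 = 15 ≤ 16, payoff 15 + 16 + 7 = 38.
Y + C + V: cost 5 + 6 + 2 = 13 ≤ 16, payoff 15 + 5 + 16 = 36.
Best is Y, V, and R with total payoff 38.

38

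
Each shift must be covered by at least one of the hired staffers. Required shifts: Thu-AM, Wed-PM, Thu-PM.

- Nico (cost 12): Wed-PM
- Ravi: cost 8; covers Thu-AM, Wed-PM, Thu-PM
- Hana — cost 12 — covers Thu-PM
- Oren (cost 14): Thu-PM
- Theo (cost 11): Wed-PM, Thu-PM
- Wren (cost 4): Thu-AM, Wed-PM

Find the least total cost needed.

The greedy cost-per-new-shift heuristic would pick Wren and Ravi for 12, but a cheaper cover exists.
Ravi alone covers Thu-AM, Wed-PM, Thu-PM — every shift.
Total cost: 8.
No cover costs less than 8.

8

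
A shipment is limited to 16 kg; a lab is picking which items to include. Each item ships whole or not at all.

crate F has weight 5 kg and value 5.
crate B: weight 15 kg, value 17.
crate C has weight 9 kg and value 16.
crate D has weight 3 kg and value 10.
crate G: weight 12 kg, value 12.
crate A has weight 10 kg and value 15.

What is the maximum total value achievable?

26

crate C + crate D: weight 9 + 3 = 12 ≤ 16, value 16 + 10 = 26.
crate D + crate G: weight 3 + 12 = 15 ≤ 16, value 10 + 12 = 22.
crate D + crate A: weight 3 + 10 = 13 ≤ 16, value 10 + 15 = 25.
Best is crate C and crate D with total value 26.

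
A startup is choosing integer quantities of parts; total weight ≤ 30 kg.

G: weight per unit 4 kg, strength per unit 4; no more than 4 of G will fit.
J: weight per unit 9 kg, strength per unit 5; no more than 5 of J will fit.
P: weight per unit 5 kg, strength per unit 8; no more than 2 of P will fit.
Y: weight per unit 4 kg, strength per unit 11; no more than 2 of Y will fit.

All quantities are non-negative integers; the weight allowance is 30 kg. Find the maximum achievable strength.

This is a bounded integer knapsack.
Y has the best ratio (11/4); taking only Y gives at most 2×11 = 22 (stopped by the supply cap of 2).
Mixing does better — 3×G, 2×P, and 2×Y: weight 30 ≤ 30, strength 3·4 + 2·8 + 2·11 = 50.

50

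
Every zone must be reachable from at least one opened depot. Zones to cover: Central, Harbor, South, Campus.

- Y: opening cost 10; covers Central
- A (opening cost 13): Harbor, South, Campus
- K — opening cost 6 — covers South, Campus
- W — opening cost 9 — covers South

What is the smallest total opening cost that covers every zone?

23

Choose Y and A: together they cover Central, Harbor, South, Campus — every zone.
Total opening cost: 10 + 13 = 23.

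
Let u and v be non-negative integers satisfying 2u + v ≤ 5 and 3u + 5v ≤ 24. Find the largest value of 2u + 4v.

16

(u,v)=(0,4): 2·0+1·4=4≤5, 3·0+5·4=20≤24, objective 16.
(u,v)=(1,3): 2·1+1·3=5≤5, 3·1+5·3=18≤24, objective 14.
(u,v)=(0,3): 2·0+1·3=3≤5, 3·0+5·3=15≤24, objective 12.
Maximum is 16 at (u,v)=(0,4).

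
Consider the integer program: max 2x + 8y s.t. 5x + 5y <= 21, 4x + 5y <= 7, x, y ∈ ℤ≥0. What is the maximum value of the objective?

The continuous relaxation peaks at (0, 1.4) with value 11.20; rounding to a feasible lattice point costs some objective.
(x,y)=(0,1): 5·0+5·1=5≤21, 4·0+5·1=5≤7, objective 8.
(x,y)=(1,0): 5·1+5·0=5≤21, 4·1+5·0=4≤7, objective 2.
(x,y)=(0,0): 5·0+5·0=0≤21, 4·0+5·0=0≤7, objective 0.
Maximum is 8 at (x,y)=(0,1).

8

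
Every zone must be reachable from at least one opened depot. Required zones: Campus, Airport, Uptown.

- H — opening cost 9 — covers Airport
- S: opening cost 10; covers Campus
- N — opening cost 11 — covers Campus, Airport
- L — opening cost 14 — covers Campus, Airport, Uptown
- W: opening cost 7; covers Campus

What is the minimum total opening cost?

This is a weighted set-cover instance.
L alone covers Campus, Airport, Uptown — every zone.
Total opening cost: 14.

14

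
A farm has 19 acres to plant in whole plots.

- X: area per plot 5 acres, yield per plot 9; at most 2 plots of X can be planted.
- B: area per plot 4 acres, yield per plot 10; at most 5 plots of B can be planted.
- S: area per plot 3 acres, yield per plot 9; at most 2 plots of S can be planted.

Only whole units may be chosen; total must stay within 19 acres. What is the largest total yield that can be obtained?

Take 4×B and 1×S: area 19 ≤ 19, yield 4·10 + 1·9 = 49.
No other integer combination yields more.

49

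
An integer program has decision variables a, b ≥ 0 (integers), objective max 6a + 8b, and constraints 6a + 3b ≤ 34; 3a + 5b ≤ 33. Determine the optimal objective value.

Relaxing integrality, the LP optimum is 56.86 at (a,b) = (3.38, 4.57), which is not an integer point.
(a,b)=(1,6): 6·1+3·6=24≤34, 3·1+5·6=33≤33, objective 54.
(a,b)=(2,5): 6·2+3·5=27≤34, 3·2+5·5=31≤33, objective 52.
(a,b)=(3,4): 6·3+3·4=30≤34, 3·3+5·4=29≤33, objective 50.
No feasible integer point exceeds 54.

54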